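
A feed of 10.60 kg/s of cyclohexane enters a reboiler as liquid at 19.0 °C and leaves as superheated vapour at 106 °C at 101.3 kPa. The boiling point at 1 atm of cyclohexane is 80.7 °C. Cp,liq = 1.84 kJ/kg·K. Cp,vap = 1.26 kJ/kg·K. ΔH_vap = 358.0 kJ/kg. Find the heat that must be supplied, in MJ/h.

Q = 19200 MJ/h

liquid 19.0→80.7 °C: 113.53 kJ/kg
vaporisation at 80.7 °C: 358 kJ/kg
vapour 80.7→106 °C: 31.878 kJ/kg
Δh = 113.53 + 358 + 31.878 = 503.41 kJ/kg
Q = ṁ·Δh = 10.60 kg/s × 503.41 kJ/kg = 5336.1 kJ/s
|Q| = 5336.1 kW = 19210 MJ/h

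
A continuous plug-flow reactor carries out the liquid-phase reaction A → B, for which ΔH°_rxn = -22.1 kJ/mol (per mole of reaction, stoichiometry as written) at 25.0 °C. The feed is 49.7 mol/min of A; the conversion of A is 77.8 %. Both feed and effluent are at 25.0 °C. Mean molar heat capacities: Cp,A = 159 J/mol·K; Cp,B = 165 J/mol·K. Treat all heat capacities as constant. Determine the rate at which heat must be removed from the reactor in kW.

Q_out = 14.2 kW

Extent of reaction ξ = 0.778 × 49.7 = 38.667 mol/min
Reaction term: ξ·ΔH°_rxn = 38.667 × -22.1 = -854.53 kJ/min
Q = ΔH = -854.53 kJ/min = -14.242 kW
Heat removed = 14.242 kW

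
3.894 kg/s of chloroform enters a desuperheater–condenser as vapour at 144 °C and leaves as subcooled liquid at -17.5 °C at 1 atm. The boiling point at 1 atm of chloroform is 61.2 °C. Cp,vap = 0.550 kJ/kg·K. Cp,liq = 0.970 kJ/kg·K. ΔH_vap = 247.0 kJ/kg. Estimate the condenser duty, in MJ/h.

Q_c = 5170 MJ/h

vapour 144→61.2 °C: -45.54 kJ/kg
condensation at 61.2 °C: -247 kJ/kg
liquid 61.2→-17.5 °C: -76.339 kJ/kg
Δh = -45.54 + -247 + -76.339 = -368.88 kJ/kg
Q = ṁ·Δh = 3.894 kg/s × -368.88 kJ/kg = -1436.4 kJ/s
|Q| = 1436.4 kW = 5171.1 MJ/h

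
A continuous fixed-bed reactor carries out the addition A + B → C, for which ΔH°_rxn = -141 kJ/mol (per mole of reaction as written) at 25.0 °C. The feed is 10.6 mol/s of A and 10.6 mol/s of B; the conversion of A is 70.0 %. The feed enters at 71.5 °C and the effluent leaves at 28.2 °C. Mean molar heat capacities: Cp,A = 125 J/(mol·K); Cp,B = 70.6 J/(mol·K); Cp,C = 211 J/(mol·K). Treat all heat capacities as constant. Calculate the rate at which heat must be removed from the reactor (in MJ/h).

Extent of reaction ξ = 0.700 × 10.6 = 7.42 mol/s
Reaction term: ξ·ΔH°_rxn = 7.42 × -141 = -1046.2 kJ/s
Sensible, feed 71.5→25 °C: -96.411 kJ/s
Outlet flows (mol/s): A 3.18, B 3.18, C 7.42
Sensible, products 25→28.2 °C: 7.0004 kJ/s
Q = ΔH = -1135.6 kJ/s = -1135.6 kW
Heat removed = 4088.3 MJ/h

Q_out = 4090 MJ/h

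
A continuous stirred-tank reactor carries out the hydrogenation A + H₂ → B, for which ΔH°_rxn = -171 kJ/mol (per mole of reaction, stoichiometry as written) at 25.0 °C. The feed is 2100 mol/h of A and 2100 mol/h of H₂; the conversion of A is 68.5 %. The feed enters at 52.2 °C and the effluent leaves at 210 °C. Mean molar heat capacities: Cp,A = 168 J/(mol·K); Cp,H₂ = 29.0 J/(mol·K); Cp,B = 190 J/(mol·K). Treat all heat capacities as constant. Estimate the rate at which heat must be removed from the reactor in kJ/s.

Q_out = 50.7 kJ/s

Extent of reaction ξ = 0.685 × 2100 = 1438.5 mol/h
Reaction term: ξ·ΔH°_rxn = 1438.5 × -171 = -245980 kJ/h
Sensible, feed 52.2→25 °C: -11253 kJ/h
Outlet flows (mol/h): A 661.5, H₂ 661.5, B 1438.5
Sensible, products 25→210 °C: 74672 kJ/h
Q = ΔH = -182560 kJ/h = -50.712 kW
Heat removed = 50.712 kJ/s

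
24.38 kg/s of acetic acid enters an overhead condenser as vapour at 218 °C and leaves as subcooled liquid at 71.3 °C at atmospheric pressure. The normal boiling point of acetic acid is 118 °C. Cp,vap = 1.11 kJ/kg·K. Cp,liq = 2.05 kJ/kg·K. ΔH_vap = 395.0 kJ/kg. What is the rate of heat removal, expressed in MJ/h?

vapour 218→118 °C: -111 kJ/kg
condensation at 118 °C: -395 kJ/kg
liquid 118→71.3 °C: -95.735 kJ/kg
Δh = -111 + -395 + -95.735 = -601.74 kJ/kg
Q = ṁ·Δh = 24.38 kg/s × -601.74 kJ/kg = -14670 kJ/s
|Q| = 14670 kW = 52813 MJ/h

Q_c = 52800 MJ/h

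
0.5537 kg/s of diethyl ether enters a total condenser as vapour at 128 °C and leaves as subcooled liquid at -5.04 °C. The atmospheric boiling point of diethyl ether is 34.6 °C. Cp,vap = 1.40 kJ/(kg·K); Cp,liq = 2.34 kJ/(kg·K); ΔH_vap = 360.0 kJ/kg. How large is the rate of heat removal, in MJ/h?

Q_c = 1160 MJ/h

vapour 128→34.6 °C: -130.76 kJ/kg
condensation at 34.6 °C: -360 kJ/kg
liquid 34.6→-5.04 °C: -92.758 kJ/kg
Δh = -130.76 + -360 + -92.758 = -583.52 kJ/kg
Q = ṁ·Δh = 0.5537 kg/s × -583.52 kJ/kg = -323.09 kJ/s
|Q| = 323.09 kW = 1163.1 MJ/h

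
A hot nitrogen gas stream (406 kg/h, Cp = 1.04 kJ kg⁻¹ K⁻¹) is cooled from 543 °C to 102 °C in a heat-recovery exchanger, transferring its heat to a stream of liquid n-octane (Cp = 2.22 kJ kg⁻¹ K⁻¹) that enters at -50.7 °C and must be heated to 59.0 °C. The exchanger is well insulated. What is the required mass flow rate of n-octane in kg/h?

Heat released by hot stream: Q = 406 × 1.04 × (543 − 102) = 186210 kJ/h
Energy balance on cold side (adiabatic exchanger): Q = ṁ_c·Cp_c·(T_c,out − T_c,in)
ṁ_c = 186210 / [2.22 × (59.0 − -50.7)] = 764.61 kg/h

ṁ_c = 765 kg/h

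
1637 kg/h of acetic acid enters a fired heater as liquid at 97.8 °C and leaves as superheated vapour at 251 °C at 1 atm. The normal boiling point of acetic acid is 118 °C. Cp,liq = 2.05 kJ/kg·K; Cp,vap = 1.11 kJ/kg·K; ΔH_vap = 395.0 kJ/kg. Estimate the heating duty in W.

Q = 266000 W

liquid 97.8→118 °C: 41.41 kJ/kg
vaporisation at 118 °C: 395 kJ/kg
vapour 118→251 °C: 147.63 kJ/kg
Δh = 41.41 + 395 + 147.63 = 584.04 kJ/kg
Q = ṁ·Δh = 1637 kg/h × 584.04 kJ/kg = 956070 kJ/h
|Q| = 265.58 kW = 265580 W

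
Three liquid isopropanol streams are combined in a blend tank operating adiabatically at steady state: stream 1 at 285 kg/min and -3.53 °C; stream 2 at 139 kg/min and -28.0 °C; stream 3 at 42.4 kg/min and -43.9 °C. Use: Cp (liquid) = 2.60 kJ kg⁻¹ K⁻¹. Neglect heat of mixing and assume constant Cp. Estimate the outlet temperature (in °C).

No heat crosses the boundary, so H_out = H_in.
T_out = Σ ṁᵢCp,ᵢTᵢ / Σ ṁᵢCp,ᵢ
      = -17574 / 1212.6 = -14.493 °C

T_out = -14.5 °C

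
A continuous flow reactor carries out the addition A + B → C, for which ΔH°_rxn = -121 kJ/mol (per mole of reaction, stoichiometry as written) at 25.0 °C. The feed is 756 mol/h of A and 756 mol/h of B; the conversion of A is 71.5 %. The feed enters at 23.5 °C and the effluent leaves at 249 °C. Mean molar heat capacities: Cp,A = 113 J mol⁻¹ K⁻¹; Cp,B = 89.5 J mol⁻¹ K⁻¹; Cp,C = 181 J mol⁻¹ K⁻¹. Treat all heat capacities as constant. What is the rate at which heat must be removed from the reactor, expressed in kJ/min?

Extent of reaction ξ = 0.715 × 756 = 540.54 mol/h
Reaction term: ξ·ΔH°_rxn = 540.54 × -121 = -65405 kJ/h
Sensible, feed 23.5→25 °C: 229.63 kJ/h
Outlet flows (mol/h): A 215.46, B 215.46, C 540.54
Sensible, products 25→249 °C: 31689 kJ/h
Q = ΔH = -33487 kJ/h = -9.3019 kW
Heat removed = 558.11 kJ/min

Q_out = 558 kJ/min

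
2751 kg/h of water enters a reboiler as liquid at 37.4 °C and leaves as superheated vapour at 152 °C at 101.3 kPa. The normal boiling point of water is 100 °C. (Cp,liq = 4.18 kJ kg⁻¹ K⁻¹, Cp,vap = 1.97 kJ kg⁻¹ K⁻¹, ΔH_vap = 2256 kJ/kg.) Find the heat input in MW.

Q = 2.00 MW

liquid 37.4→100 °C: 261.67 kJ/kg
vaporisation at 100 °C: 2256 kJ/kg
vapour 100→152 °C: 102.44 kJ/kg
Δh = 261.67 + 2256 + 102.44 = 2620.1 kJ/kg
Q = ṁ·Δh = 2751 kg/h × 2620.1 kJ/kg = 7.2079e+06 kJ/h
|Q| = 2002.2 kW = 2.0022 MW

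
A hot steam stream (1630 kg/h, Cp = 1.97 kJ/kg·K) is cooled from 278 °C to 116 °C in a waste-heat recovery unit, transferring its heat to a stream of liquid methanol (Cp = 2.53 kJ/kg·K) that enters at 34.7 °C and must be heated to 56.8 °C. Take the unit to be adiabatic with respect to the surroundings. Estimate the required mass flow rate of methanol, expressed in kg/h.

Heat released by hot stream: Q = 1630 × 1.97 × (278 − 116) = 520200 kJ/h
Energy balance on cold side (adiabatic exchanger): Q = ṁ_c·Cp_c·(T_c,out − T_c,in)
ṁ_c = 520200 / [2.53 × (56.8 − 34.7)] = 9303.7 kg/h

ṁ_c = 9300 kg/h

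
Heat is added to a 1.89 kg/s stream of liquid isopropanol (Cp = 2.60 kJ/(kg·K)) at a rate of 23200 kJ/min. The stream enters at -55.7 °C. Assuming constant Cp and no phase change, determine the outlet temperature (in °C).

Q = 23200 kJ/min = 386.67 kJ/s
ΔT = Q/(ṁ·Cp) = 386.67/(1.89×2.60) = 78.687 K
T_out = -55.7 + 78.687 = 22.987 °C

T_out = 23.0 °C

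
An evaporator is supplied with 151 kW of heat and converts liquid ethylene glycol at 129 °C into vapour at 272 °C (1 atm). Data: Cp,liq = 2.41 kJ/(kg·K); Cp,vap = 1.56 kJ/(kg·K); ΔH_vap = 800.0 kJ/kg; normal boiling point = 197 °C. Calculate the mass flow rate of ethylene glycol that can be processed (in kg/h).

ṁ = 503 kg/h

Δh = 2.41×(197−129) + 800.0 + 1.56×(272−197) = 1080.9 kJ/kg
Q = 151 kW = 151 kJ/s = 543600 kJ/h
ṁ = Q/Δh = 543600 / 1080.9 = 502.92 kg/h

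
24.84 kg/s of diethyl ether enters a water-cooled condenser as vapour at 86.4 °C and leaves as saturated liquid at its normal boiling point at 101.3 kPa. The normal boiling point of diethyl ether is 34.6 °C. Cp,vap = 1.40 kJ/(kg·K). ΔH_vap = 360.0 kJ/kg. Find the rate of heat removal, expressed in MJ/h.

vapour 86.4→34.6 °C: -72.52 kJ/kg
condensation at 34.6 °C: -360 kJ/kg
Δh = -72.52 + -360 = -432.52 kJ/kg
Q = ṁ·Δh = 24.84 kg/s × -432.52 kJ/kg = -10744 kJ/s
|Q| = 10744 kW = 38678 MJ/h

Q_c = 38700 MJ/h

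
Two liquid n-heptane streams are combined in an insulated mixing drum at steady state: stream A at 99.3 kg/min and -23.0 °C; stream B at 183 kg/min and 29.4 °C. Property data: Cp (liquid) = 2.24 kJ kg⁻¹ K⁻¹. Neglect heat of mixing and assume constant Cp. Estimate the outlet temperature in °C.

T_out = 11.0 °C

Adiabatic, steady state ⇒ Σ ṁᵢCp,ᵢ(T_out − Tᵢ) = 0
T_out = Σ ṁᵢCp,ᵢTᵢ / Σ ṁᵢCp,ᵢ
      = 6935.7 / 632.35 = 10.968 °C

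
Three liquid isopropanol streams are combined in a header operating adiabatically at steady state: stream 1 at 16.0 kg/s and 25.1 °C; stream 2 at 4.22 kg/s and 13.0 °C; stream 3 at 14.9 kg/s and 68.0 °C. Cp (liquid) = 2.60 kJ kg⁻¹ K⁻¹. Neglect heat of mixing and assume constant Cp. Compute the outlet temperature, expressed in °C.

T_out = 41.8 °C

Adiabatic, steady state ⇒ Σ ṁᵢCp,ᵢ(T_out − Tᵢ) = 0
Σ ṁᵢCp,ᵢTᵢ = 16.0×2.60×25.1 + 4.22×2.60×13.0 + 14.9×2.60×68.0 = 3821.1
Σ ṁᵢCp,ᵢ = 16.0×2.60 + 4.22×2.60 + 14.9×2.60 = 91.312
T_out = 3821.1 / 91.312 = 41.847 °C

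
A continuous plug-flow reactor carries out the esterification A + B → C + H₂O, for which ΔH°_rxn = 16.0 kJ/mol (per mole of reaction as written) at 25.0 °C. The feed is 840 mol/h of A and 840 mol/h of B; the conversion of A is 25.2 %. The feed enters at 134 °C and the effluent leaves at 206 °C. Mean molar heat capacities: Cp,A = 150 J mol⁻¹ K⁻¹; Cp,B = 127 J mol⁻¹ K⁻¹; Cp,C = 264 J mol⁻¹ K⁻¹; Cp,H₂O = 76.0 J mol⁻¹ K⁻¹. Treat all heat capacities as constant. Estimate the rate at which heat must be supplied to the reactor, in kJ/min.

Q_in = 376 kJ/min

Extent of reaction ξ = 0.252 × 840 = 211.68 mol/h
Reaction term: ξ·ΔH°_rxn = 211.68 × 16.0 = 3386.9 kJ/h
Sensible, feed 134→25 °C: -25362 kJ/h
Outlet flows (mol/h): A 628.32, B 628.32, C 211.68, H₂O 211.68
Sensible, products 25→206 °C: 44529 kJ/h
Q = ΔH = 22554 kJ/h = 6.2649 kW
Heat supplied = 375.89 kJ/min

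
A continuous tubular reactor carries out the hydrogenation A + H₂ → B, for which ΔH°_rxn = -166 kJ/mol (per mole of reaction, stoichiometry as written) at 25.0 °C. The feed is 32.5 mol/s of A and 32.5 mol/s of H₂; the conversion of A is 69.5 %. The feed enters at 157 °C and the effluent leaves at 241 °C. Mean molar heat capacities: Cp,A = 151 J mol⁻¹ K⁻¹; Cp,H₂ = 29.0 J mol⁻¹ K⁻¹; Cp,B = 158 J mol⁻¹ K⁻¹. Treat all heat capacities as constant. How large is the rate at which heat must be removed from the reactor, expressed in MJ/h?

Q_out = 12100 MJ/h

Extent of reaction ξ = 0.695 × 32.5 = 22.587 mol/s
Reaction term: ξ·ΔH°_rxn = 22.587 × -166 = -3749.5 kJ/s
Sensible, feed 157→25 °C: -772.2 kJ/s
Outlet flows (mol/s): A 9.9125, H₂ 9.9125, B 22.587
Sensible, products 25→241 °C: 1156.3 kJ/s
Q = ΔH = -3365.5 kJ/s = -3365.5 kW
Heat removed = 12116 MJ/h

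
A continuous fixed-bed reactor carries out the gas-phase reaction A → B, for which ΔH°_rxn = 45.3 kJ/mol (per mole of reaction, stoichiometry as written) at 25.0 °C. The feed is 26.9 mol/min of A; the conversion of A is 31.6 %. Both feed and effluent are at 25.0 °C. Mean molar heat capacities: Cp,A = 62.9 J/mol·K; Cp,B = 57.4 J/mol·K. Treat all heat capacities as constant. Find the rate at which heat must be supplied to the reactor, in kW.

Q_in = 6.42 kW

Extent of reaction ξ = 0.316 × 26.9 = 8.5004 mol/min
Reaction term: ξ·ΔH°_rxn = 8.5004 × 45.3 = 385.07 kJ/min
Q = ΔH = 385.07 kJ/min = 6.4178 kW
Heat supplied = 6.4178 kW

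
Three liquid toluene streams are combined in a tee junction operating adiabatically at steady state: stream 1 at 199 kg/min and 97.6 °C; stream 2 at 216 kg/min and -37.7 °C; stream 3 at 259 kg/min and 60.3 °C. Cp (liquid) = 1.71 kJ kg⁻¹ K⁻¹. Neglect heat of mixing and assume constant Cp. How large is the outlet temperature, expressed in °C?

Energy balance with Q = 0: Σ ṁᵢCp,ᵢ(T_out − Tᵢ) = 0
T_out = Σ ṁᵢCp,ᵢTᵢ / Σ ṁᵢCp,ᵢ
      = 45994 / 1152.5 = 39.906 °C

T_out = 39.9 °C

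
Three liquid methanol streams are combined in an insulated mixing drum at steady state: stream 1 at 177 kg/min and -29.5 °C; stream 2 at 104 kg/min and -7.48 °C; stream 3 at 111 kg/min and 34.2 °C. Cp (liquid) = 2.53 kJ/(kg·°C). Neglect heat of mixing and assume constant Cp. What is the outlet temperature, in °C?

T_out = -5.62 °C

Energy balance with Q = 0: Σ ṁᵢCp,ᵢ(T_out − Tᵢ) = 0
Σ ṁᵢCp,ᵢTᵢ = 177×2.53×-29.5 + 104×2.53×-7.48 + 111×2.53×34.2 = -5574.1
Σ ṁᵢCp,ᵢ = 177×2.53 + 104×2.53 + 111×2.53 = 991.76
T_out = -5574.1 / 991.76 = -5.6205 °C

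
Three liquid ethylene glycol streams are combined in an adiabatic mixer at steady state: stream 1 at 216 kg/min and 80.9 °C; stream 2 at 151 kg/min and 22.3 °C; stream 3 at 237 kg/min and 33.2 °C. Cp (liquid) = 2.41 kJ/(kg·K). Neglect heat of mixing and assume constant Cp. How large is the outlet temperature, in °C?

Adiabatic, steady state ⇒ Σ ṁᵢCp,ᵢ(T_out − Tᵢ) = 0
Σ ṁᵢCp,ᵢTᵢ = 216×2.41×80.9 + 151×2.41×22.3 + 237×2.41×33.2 = 69191
Σ ṁᵢCp,ᵢ = 216×2.41 + 151×2.41 + 237×2.41 = 1455.6
T_out = 69191 / 1455.6 = 47.533 °C

T_out = 47.5 °C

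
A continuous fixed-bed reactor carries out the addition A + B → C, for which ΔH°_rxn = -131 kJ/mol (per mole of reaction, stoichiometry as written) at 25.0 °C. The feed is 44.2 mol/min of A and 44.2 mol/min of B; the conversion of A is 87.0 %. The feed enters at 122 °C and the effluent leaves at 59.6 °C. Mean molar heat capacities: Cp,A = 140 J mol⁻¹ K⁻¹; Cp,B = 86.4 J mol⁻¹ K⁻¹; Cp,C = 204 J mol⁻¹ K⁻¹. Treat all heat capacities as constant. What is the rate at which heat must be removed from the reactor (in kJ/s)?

Q_out = 94.9 kJ/s

Extent of reaction ξ = 0.870 × 44.2 = 38.454 mol/min
Reaction term: ξ·ΔH°_rxn = 38.454 × -131 = -5037.5 kJ/min
Sensible, feed 122→25 °C: -970.67 kJ/min
Outlet flows (mol/min): A 5.746, B 5.746, C 38.454
Sensible, products 25→59.6 °C: 316.43 kJ/min
Q = ΔH = -5691.7 kJ/min = -94.862 kW
Heat removed = 94.862 kJ/s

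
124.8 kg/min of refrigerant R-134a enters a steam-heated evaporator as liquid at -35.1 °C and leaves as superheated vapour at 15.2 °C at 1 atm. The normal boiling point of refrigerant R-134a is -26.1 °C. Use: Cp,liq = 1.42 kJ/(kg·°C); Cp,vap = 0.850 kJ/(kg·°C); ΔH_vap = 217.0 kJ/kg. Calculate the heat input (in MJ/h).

Q = 1980 MJ/h

liquid -35.1→-26.1 °C: 12.78 kJ/kg
vaporisation at -26.1 °C: 217 kJ/kg
vapour -26.1→15.2 °C: 35.105 kJ/kg
Δh = 12.78 + 217 + 35.105 = 264.88 kJ/kg
Q = ṁ·Δh = 124.8 kg/min × 264.88 kJ/kg = 33058 kJ/min
|Q| = 550.96 kW = 1983.5 MJ/h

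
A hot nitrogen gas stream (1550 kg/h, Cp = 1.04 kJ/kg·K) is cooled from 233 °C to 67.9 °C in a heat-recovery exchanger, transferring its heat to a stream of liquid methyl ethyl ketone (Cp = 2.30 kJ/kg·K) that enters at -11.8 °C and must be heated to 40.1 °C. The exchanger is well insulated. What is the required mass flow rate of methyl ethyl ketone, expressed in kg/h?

Heat released by hot stream: Q = 1550 × 1.04 × (233 − 67.9) = 266140 kJ/h
Energy balance on cold side (adiabatic exchanger): Q = ṁ_c·Cp_c·(T_c,out − T_c,in)
ṁ_c = 266140 / [2.30 × (40.1 − -11.8)] = 2229.5 kg/h

ṁ_c = 2230 kg/h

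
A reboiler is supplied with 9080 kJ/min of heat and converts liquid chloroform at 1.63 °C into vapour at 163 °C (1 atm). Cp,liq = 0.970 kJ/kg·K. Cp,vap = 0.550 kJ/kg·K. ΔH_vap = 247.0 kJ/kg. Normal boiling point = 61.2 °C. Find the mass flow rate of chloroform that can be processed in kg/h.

ṁ = 1510 kg/h

Δh = 0.970×(61.2−1.63) + 247.0 + 0.550×(163−61.2) = 360.77 kJ/kg
Q = 9080 kJ/min = 151.33 kJ/s = 544800 kJ/h
ṁ = Q/Δh = 544800 / 360.77 = 1510.1 kg/h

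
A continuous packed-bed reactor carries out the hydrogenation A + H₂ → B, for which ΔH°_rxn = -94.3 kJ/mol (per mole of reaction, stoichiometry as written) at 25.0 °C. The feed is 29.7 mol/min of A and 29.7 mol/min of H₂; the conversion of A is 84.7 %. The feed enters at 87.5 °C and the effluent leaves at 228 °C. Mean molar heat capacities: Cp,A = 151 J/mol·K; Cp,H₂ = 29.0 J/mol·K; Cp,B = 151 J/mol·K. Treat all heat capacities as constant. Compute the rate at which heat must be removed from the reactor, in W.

Q_out = 29500 W

Extent of reaction ξ = 0.847 × 29.7 = 25.156 mol/min
Reaction term: ξ·ΔH°_rxn = 25.156 × -94.3 = -2372.2 kJ/min
Sensible, feed 87.5→25 °C: -334.12 kJ/min
Outlet flows (mol/min): A 4.5441, H₂ 4.5441, B 25.156
Sensible, products 25→228 °C: 937.15 kJ/min
Q = ΔH = -1769.2 kJ/min = -29.486 kW
Heat removed = 29486 W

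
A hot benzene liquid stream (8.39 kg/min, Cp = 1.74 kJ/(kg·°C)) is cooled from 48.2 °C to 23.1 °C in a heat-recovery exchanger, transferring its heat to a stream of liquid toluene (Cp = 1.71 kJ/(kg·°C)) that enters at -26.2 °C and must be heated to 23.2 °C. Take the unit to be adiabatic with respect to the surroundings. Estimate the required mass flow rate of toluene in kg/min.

ṁ_c = 4.34 kg/min

Heat released by hot stream: Q = 8.39 × 1.74 × (48.2 − 23.1) = 366.42 kJ/min
Energy balance on cold side (adiabatic exchanger): Q = ṁ_c·Cp_c·(T_c,out − T_c,in)
ṁ_c = 366.42 / [1.71 × (23.2 − -26.2)] = 4.3377 kg/min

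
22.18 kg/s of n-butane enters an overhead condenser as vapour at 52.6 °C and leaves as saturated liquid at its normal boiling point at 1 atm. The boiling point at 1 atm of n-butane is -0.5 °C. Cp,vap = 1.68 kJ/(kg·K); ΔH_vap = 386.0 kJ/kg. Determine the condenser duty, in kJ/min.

Q_c = 632000 kJ/min

vapour 52.6→-0.5 °C: -89.208 kJ/kg
condensation at -0.5 °C: -386 kJ/kg
Δh = -89.208 + -386 = -475.21 kJ/kg
Q = ṁ·Δh = 22.18 kg/s × -475.21 kJ/kg = -10540 kJ/s
|Q| = 10540 kW = 632410 kJ/min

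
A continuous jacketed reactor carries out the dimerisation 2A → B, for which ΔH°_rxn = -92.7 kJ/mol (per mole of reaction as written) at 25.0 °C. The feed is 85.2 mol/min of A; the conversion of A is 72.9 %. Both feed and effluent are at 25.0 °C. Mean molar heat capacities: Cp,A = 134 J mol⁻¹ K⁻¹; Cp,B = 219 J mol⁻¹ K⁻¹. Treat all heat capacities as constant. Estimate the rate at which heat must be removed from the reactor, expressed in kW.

Extent of reaction ξ = 0.729 × 85.2 / 2 = 31.055 mol/min
Reaction term: ξ·ΔH°_rxn = 31.055 × -92.7 = -2878.8 kJ/min
Q = ΔH = -2878.8 kJ/min = -47.981 kW
Heat removed = 47.981 kW

Q_out = 48.0 kW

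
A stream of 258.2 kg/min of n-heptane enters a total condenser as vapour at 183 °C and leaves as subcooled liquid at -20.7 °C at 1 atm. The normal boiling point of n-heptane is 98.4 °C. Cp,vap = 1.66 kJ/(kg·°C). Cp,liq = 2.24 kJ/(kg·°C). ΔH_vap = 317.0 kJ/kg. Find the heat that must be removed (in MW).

Q_c = 3.12 MW

vapour 183→98.4 °C: -140.44 kJ/kg
condensation at 98.4 °C: -317 kJ/kg
liquid 98.4→-20.7 °C: -266.78 kJ/kg
Δh = -140.44 + -317 + -266.78 = -724.22 kJ/kg
Q = ṁ·Δh = 258.2 kg/min × -724.22 kJ/kg = -186990 kJ/min
|Q| = 3116.6 kW = 3.1166 MW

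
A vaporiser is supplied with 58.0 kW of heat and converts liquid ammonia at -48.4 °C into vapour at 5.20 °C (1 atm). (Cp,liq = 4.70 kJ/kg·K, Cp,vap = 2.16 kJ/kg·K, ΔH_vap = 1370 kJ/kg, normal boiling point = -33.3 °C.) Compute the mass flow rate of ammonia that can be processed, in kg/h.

Δh = 4.70×(-33.3−-48.4) + 1370 + 2.16×(5.20−-33.3) = 1524.1 kJ/kg
Q = 58.0 kW = 58 kJ/s = 208800 kJ/h
ṁ = Q/Δh = 208800 / 1524.1 = 137 kg/h

ṁ = 137 kg/h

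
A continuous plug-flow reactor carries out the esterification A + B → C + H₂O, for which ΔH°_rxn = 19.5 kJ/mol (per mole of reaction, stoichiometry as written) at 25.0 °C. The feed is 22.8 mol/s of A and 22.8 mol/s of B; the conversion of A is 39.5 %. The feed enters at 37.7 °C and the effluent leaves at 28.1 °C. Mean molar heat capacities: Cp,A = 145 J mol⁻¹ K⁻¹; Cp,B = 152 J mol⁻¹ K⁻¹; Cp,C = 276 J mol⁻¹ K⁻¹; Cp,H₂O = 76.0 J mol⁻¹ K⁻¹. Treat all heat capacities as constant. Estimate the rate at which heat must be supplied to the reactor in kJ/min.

Extent of reaction ξ = 0.395 × 22.8 = 9.006 mol/s
Reaction term: ξ·ΔH°_rxn = 9.006 × 19.5 = 175.62 kJ/s
Sensible, feed 37.7→25 °C: -85.999 kJ/s
Outlet flows (mol/s): A 13.794, B 13.794, C 9.006, H₂O 9.006
Sensible, products 25→28.1 °C: 22.527 kJ/s
Q = ΔH = 112.15 kJ/s = 112.15 kW
Heat supplied = 6728.7 kJ/min

Q_in = 6730 kJ/min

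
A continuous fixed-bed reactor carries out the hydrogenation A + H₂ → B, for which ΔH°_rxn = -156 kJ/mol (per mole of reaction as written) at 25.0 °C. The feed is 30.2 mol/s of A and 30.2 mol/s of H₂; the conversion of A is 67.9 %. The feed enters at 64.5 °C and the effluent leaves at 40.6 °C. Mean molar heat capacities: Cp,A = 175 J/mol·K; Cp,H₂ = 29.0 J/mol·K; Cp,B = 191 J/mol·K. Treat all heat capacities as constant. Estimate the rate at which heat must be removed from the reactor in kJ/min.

Extent of reaction ξ = 0.679 × 30.2 = 20.506 mol/s
Reaction term: ξ·ΔH°_rxn = 20.506 × -156 = -3198.9 kJ/s
Sensible, feed 64.5→25 °C: -243.35 kJ/s
Outlet flows (mol/s): A 9.6942, H₂ 9.6942, B 20.506
Sensible, products 25→40.6 °C: 91.95 kJ/s
Q = ΔH = -3350.3 kJ/s = -3350.3 kW
Heat removed = 201020 kJ/min

Q_out = 201000 kJ/min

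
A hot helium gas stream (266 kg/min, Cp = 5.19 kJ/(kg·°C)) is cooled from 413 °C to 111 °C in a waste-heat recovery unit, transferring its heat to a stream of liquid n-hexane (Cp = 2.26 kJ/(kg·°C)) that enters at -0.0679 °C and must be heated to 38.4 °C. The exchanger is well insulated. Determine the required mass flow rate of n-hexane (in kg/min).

Heat released by hot stream: Q = 266 × 5.19 × (413 − 111) = 416920 kJ/min
Energy balance on cold side (adiabatic exchanger): Q = ṁ_c·Cp_c·(T_c,out − T_c,in)
ṁ_c = 416920 / [2.26 × (38.4 − -0.0679)] = 4795.7 kg/min

ṁ_c = 4800 kg/min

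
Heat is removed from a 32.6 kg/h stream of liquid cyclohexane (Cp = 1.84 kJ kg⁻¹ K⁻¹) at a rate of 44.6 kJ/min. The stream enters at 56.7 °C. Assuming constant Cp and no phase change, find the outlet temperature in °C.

Q = 44.6 kJ/min = 2676 kJ/h
ΔT = Q/(ṁ·Cp) = 2676/(32.6×1.84) = 44.612 K
T_out = 56.7 − 44.612 = 12.088 °C

T_out = 12.1 °C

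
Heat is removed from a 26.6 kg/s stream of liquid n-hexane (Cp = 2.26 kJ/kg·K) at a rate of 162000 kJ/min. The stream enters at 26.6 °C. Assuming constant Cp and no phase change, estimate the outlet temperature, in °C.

Q = 162000 kJ/min = 2700 kJ/s
ΔT = Q/(ṁ·Cp) = 2700/(26.6×2.26) = 44.913 K
T_out = 26.6 − 44.913 = -18.313 °C

T_out = -18.3 °C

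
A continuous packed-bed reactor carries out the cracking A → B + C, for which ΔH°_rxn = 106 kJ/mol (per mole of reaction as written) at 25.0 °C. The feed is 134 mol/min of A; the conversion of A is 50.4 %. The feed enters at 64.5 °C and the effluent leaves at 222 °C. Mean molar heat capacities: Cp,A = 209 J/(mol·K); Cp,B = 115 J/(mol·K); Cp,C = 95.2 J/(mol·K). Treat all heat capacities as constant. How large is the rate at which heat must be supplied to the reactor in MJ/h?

Extent of reaction ξ = 0.504 × 134 = 67.536 mol/min
Reaction term: ξ·ΔH°_rxn = 67.536 × 106 = 7158.8 kJ/min
Sensible, feed 64.5→25 °C: -1106.2 kJ/min
Outlet flows (mol/min): A 66.464, B 67.536, C 67.536
Sensible, products 25→222 °C: 5533.1 kJ/min
Q = ΔH = 11586 kJ/min = 193.1 kW
Heat supplied = 695.14 MJ/h

Q_in = 695 MJ/h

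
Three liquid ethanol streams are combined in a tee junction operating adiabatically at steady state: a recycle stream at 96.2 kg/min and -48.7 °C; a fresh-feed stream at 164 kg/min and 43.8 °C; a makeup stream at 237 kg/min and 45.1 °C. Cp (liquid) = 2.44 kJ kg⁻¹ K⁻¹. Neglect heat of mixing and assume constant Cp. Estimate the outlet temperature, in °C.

T_out = 26.5 °C

No heat crosses the boundary, so H_out = H_in.
T_out = Σ ṁᵢCp,ᵢTᵢ / Σ ṁᵢCp,ᵢ
      = 32176 / 1213.2 = 26.522 °C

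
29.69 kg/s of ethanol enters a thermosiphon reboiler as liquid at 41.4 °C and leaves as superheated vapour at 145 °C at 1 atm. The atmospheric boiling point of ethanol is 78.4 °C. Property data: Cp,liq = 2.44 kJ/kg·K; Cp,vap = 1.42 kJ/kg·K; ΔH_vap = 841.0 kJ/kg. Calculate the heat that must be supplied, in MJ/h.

liquid 41.4→78.4 °C: 90.28 kJ/kg
vaporisation at 78.4 °C: 841 kJ/kg
vapour 78.4→145 °C: 94.572 kJ/kg
Δh = 90.28 + 841 + 94.572 = 1025.9 kJ/kg
Q = ṁ·Δh = 29.69 kg/s × 1025.9 kJ/kg = 30458 kJ/s
|Q| = 30458 kW = 109650 MJ/h

Q = 110000 MJ/h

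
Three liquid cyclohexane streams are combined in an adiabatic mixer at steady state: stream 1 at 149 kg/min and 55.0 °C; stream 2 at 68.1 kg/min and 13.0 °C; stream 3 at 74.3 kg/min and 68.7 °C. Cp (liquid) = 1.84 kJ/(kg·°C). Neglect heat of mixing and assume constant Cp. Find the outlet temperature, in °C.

No heat crosses the boundary, so H_out = H_in.
Σ ṁᵢCp,ᵢTᵢ = 149×1.84×55.0 + 68.1×1.84×13.0 + 74.3×1.84×68.7 = 26100
Σ ṁᵢCp,ᵢ = 149×1.84 + 68.1×1.84 + 74.3×1.84 = 536.18
T_out = 26100 / 536.18 = 48.678 °C

T_out = 48.7 °C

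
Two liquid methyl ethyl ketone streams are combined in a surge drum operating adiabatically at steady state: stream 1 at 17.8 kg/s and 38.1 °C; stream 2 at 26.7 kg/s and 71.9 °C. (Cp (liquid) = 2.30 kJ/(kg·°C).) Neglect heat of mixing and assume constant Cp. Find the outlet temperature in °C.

Adiabatic, steady state ⇒ Σ ṁᵢCp,ᵢ(T_out − Tᵢ) = 0
Σ ṁᵢCp,ᵢTᵢ = 17.8×2.30×38.1 + 26.7×2.30×71.9 = 5975.2
Σ ṁᵢCp,ᵢ = 17.8×2.30 + 26.7×2.30 = 102.35
T_out = 5975.2 / 102.35 = 58.38 °C

T_out = 58.4 °C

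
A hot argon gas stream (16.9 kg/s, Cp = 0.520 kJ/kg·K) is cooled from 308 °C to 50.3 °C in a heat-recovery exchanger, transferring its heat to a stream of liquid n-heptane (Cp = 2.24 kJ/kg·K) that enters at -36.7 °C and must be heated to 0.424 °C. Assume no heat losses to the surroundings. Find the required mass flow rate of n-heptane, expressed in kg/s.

Heat released by hot stream: Q = 16.9 × 0.520 × (308 − 50.3) = 2264.7 kJ/s
Energy balance on cold side (adiabatic exchanger): Q = ṁ_c·Cp_c·(T_c,out − T_c,in)
ṁ_c = 2264.7 / [2.24 × (0.424 − -36.7)] = 27.233 kg/s

ṁ_c = 27.2 kg/s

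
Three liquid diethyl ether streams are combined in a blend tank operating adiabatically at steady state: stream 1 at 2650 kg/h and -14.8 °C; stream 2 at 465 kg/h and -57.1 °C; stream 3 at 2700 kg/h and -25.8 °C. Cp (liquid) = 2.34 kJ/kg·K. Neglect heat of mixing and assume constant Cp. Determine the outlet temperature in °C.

Adiabatic, steady state ⇒ Σ ṁᵢCp,ᵢ(T_out − Tᵢ) = 0
Σ ṁᵢCp,ᵢTᵢ = 2650×2.34×-14.8 + 465×2.34×-57.1 + 2700×2.34×-25.8 = -316910
Σ ṁᵢCp,ᵢ = 2650×2.34 + 465×2.34 + 2700×2.34 = 13607
T_out = -316910 / 13607 = -23.29 °C

T_out = -23.3 °C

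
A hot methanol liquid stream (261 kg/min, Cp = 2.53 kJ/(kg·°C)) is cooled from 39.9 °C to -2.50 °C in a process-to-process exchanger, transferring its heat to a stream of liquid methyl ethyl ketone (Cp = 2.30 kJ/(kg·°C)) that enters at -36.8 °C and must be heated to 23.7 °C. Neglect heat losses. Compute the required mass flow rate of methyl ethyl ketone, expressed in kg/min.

Heat released by hot stream: Q = 261 × 2.53 × (39.9 − -2.50) = 27998 kJ/min
Energy balance on cold side (adiabatic exchanger): Q = ṁ_c·Cp_c·(T_c,out − T_c,in)
ṁ_c = 27998 / [2.30 × (23.7 − -36.8)] = 201.21 kg/min

ṁ_c = 201 kg/min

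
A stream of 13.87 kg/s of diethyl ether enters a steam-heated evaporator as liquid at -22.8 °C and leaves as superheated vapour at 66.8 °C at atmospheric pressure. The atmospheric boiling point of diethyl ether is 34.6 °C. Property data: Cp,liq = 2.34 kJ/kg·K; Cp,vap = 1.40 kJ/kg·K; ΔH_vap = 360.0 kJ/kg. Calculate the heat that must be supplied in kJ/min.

Q = 449000 kJ/min

liquid -22.8→34.6 °C: 134.32 kJ/kg
vaporisation at 34.6 °C: 360 kJ/kg
vapour 34.6→66.8 °C: 45.08 kJ/kg
Δh = 134.32 + 360 + 45.08 = 539.4 kJ/kg
Q = ṁ·Δh = 13.87 kg/s × 539.4 kJ/kg = 7481.4 kJ/s
|Q| = 7481.4 kW = 448890 kJ/min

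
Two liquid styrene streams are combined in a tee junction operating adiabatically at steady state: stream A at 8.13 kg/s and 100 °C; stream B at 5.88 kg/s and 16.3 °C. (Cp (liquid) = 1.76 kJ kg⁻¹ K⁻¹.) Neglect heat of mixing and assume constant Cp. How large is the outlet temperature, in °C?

T_out = 64.9 °C

No heat crosses the boundary, so H_out = H_in.
T_out = Σ ṁᵢCp,ᵢTᵢ / Σ ṁᵢCp,ᵢ
      = 1599.6 / 24.658 = 64.871 °C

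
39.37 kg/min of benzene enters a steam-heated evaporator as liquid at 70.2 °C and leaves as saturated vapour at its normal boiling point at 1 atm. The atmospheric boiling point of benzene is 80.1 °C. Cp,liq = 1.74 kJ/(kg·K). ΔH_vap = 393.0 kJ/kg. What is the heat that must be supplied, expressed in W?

liquid 70.2→80.1 °C: 17.226 kJ/kg
vaporisation at 80.1 °C: 393 kJ/kg
Δh = 17.226 + 393 = 410.23 kJ/kg
Q = ṁ·Δh = 39.37 kg/min × 410.23 kJ/kg = 16151 kJ/min
|Q| = 269.18 kW = 269180 W

Q = 269000 W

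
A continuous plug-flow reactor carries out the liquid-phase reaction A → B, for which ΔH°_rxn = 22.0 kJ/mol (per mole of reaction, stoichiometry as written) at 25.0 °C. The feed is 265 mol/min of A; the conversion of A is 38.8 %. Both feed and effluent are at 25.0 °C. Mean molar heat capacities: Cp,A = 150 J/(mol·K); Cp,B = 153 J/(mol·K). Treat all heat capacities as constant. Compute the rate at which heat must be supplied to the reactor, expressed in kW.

Q_in = 37.7 kW

Extent of reaction ξ = 0.388 × 265 = 102.82 mol/min
Reaction term: ξ·ΔH°_rxn = 102.82 × 22.0 = 2262 kJ/min
Q = ΔH = 2262 kJ/min = 37.701 kW
Heat supplied = 37.701 kW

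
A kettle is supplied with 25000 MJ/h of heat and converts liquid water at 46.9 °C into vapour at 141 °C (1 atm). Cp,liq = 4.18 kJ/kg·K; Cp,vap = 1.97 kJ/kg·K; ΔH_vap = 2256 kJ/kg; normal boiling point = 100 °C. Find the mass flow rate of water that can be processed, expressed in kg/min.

Δh = 4.18×(100−46.9) + 2256 + 1.97×(141−100) = 2558.7 kJ/kg
Q = 25000 MJ/h = 6944.4 kJ/s = 416670 kJ/min
ṁ = Q/Δh = 416670 / 2558.7 = 162.84 kg/min

ṁ = 163 kg/min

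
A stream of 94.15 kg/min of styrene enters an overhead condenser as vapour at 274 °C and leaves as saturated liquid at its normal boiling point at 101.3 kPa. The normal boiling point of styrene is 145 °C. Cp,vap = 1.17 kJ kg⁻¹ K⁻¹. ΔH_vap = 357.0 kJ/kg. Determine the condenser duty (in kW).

vapour 274→145 °C: -150.93 kJ/kg
condensation at 145 °C: -357 kJ/kg
Δh = -150.93 + -357 = -507.93 kJ/kg
Q = ṁ·Δh = 94.15 kg/min × -507.93 kJ/kg = -47822 kJ/min
|Q| = 797.03 kW

Q_c = 797 kW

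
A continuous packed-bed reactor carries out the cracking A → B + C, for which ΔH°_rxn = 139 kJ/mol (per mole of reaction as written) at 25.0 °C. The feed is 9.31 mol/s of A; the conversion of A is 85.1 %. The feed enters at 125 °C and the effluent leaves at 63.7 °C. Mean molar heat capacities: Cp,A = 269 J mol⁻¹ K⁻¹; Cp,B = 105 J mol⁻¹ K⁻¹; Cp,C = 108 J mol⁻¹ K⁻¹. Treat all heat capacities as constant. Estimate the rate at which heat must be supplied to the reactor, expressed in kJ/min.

Extent of reaction ξ = 0.851 × 9.31 = 7.9228 mol/s
Reaction term: ξ·ΔH°_rxn = 7.9228 × 139 = 1101.3 kJ/s
Sensible, feed 125→25 °C: -250.44 kJ/s
Outlet flows (mol/s): A 1.3872, B 7.9228, C 7.9228
Sensible, products 25→63.7 °C: 79.75 kJ/s
Q = ΔH = 930.58 kJ/s = 930.58 kW
Heat supplied = 55835 kJ/min

Q_in = 55800 kJ/min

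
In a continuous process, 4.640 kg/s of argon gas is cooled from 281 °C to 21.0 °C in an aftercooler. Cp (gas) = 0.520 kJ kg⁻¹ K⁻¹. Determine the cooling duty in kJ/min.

Q_c = 37600 kJ/min

Q = ṁ·Cp·ΔT = 4.640 × 0.520 × (21.0 − 281) = -627.33 kJ/s
Cooling duty = 37640 kJ/min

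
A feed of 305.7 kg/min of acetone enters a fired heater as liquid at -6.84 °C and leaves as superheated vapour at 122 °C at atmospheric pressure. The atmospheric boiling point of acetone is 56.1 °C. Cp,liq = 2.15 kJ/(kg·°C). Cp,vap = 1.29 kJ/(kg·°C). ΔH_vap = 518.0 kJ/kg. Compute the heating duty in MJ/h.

Q = 13500 MJ/h

liquid -6.84→56.1 °C: 135.32 kJ/kg
vaporisation at 56.1 °C: 518 kJ/kg
vapour 56.1→122 °C: 85.011 kJ/kg
Δh = 135.32 + 518 + 85.011 = 738.33 kJ/kg
Q = ṁ·Δh = 305.7 kg/min × 738.33 kJ/kg = 225710 kJ/min
|Q| = 3761.8 kW = 13542 MJ/h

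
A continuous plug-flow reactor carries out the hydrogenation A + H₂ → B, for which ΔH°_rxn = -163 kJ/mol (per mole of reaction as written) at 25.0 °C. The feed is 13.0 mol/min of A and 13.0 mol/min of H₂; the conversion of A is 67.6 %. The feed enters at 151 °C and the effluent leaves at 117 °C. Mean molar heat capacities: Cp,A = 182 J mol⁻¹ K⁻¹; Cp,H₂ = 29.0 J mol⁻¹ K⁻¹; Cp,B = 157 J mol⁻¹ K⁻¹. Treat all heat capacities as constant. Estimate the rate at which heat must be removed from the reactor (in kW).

Q_out = 26.2 kW

Extent of reaction ξ = 0.676 × 13.0 = 8.788 mol/min
Reaction term: ξ·ΔH°_rxn = 8.788 × -163 = -1432.4 kJ/min
Sensible, feed 151→25 °C: -345.62 kJ/min
Outlet flows (mol/min): A 4.212, H₂ 4.212, B 8.788
Sensible, products 25→117 °C: 208.7 kJ/min
Q = ΔH = -1569.4 kJ/min = -26.156 kW
Heat removed = 26.156 kW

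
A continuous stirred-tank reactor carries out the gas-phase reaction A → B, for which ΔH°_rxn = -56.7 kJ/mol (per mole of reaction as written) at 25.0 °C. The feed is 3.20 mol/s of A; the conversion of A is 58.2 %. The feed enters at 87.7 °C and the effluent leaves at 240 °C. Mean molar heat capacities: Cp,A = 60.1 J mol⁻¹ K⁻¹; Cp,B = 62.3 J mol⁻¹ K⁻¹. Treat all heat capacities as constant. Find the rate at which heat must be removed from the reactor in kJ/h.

Q_out = 272000 kJ/h

Extent of reaction ξ = 0.582 × 3.20 = 1.8624 mol/s
Reaction term: ξ·ΔH°_rxn = 1.8624 × -56.7 = -105.6 kJ/s
Sensible, feed 87.7→25 °C: -12.058 kJ/s
Outlet flows (mol/s): A 1.3376, B 1.8624
Sensible, products 25→240 °C: 42.23 kJ/s
Q = ΔH = -75.427 kJ/s = -75.427 kW
Heat removed = 271540 kJ/h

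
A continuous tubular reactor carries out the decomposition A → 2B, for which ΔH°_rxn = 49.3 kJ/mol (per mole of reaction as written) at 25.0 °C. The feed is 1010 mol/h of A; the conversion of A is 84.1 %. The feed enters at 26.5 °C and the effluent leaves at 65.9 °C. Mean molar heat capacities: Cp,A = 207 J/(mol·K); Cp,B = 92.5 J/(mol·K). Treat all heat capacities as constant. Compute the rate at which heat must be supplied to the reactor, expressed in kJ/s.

Q_in = 13.7 kJ/s

Extent of reaction ξ = 0.841 × 1010 = 849.41 mol/h
Reaction term: ξ·ΔH°_rxn = 849.41 × 49.3 = 41876 kJ/h
Sensible, feed 26.5→25 °C: -313.61 kJ/h
Outlet flows (mol/h): A 160.59, B 1698.8
Sensible, products 25→65.9 °C: 7786.7 kJ/h
Q = ΔH = 49349 kJ/h = 13.708 kW
Heat supplied = 13.708 kJ/s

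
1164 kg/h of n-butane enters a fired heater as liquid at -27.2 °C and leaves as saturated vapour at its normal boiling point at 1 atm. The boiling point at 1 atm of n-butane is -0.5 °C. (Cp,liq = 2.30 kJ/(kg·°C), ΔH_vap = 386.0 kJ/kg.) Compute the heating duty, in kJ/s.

liquid -27.2→-0.5 °C: 61.41 kJ/kg
vaporisation at -0.5 °C: 386 kJ/kg
Δh = 61.41 + 386 = 447.41 kJ/kg
Q = ṁ·Δh = 1164 kg/h × 447.41 kJ/kg = 520790 kJ/h
|Q| = 144.66 kW

Q = 145 kJ/s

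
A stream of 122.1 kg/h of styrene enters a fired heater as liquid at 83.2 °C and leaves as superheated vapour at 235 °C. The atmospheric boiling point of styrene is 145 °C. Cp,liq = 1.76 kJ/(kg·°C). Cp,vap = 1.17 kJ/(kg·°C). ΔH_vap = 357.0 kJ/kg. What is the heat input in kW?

liquid 83.2→145 °C: 108.77 kJ/kg
vaporisation at 145 °C: 357 kJ/kg
vapour 145→235 °C: 105.3 kJ/kg
Δh = 108.77 + 357 + 105.3 = 571.07 kJ/kg
Q = ṁ·Δh = 122.1 kg/h × 571.07 kJ/kg = 69727 kJ/h
|Q| = 19.369 kW

Q = 19.4 kW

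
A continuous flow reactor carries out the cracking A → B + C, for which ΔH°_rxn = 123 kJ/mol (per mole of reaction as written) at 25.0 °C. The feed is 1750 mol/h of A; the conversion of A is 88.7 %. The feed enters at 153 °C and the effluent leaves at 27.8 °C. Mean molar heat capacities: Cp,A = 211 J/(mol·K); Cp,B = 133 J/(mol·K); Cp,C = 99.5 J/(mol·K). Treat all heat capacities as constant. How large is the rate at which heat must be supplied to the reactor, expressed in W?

Q_in = 40200 W

Extent of reaction ξ = 0.887 × 1750 = 1552.2 mol/h
Reaction term: ξ·ΔH°_rxn = 1552.2 × 123 = 190930 kJ/h
Sensible, feed 153→25 °C: -47264 kJ/h
Outlet flows (mol/h): A 197.75, B 1552.2, C 1552.2
Sensible, products 25→27.8 °C: 1127.3 kJ/h
Q = ΔH = 144790 kJ/h = 40.219 kW
Heat supplied = 40219 W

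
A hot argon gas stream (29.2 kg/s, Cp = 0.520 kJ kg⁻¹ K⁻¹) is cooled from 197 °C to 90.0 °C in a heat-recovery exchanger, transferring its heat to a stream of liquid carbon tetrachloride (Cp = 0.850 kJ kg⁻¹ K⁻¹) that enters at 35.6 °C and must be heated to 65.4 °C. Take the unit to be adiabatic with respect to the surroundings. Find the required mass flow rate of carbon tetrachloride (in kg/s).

ṁ_c = 64.1 kg/s

Heat released by hot stream: Q = 29.2 × 0.520 × (197 − 90.0) = 1624.7 kJ/s
Energy balance on cold side (adiabatic exchanger): Q = ṁ_c·Cp_c·(T_c,out − T_c,in)
ṁ_c = 1624.7 / [0.850 × (65.4 − 35.6)] = 64.141 kg/s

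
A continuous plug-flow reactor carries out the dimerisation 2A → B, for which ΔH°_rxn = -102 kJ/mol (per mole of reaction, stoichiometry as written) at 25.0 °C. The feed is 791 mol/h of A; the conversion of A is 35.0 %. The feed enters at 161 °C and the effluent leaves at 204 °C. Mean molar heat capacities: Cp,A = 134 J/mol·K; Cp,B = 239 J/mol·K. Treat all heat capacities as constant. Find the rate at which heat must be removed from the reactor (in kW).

Extent of reaction ξ = 0.350 × 791 / 2 = 138.42 mol/h
Reaction term: ξ·ΔH°_rxn = 138.42 × -102 = -14119 kJ/h
Sensible, feed 161→25 °C: -14415 kJ/h
Outlet flows (mol/h): A 514.15, B 138.42
Sensible, products 25→204 °C: 18254 kJ/h
Q = ΔH = -10280 kJ/h = -2.8556 kW
Heat removed = 2.8556 kW

Q_out = 2.86 kW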